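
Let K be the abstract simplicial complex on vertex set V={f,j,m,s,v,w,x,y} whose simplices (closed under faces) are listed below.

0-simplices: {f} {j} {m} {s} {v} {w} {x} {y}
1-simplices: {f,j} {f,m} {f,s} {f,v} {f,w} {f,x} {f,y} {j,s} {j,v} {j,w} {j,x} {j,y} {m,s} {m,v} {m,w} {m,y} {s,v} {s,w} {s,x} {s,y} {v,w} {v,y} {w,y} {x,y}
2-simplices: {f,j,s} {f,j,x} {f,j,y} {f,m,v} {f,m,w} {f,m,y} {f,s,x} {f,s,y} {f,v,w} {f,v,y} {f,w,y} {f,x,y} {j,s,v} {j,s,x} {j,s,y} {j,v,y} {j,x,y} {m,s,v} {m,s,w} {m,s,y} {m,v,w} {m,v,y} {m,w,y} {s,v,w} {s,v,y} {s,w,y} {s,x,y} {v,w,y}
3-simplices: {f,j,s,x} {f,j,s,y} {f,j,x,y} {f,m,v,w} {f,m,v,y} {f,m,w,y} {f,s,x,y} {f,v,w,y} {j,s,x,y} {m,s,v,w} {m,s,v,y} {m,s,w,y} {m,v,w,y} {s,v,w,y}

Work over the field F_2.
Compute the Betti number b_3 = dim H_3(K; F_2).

b_3=3

n_0=8 n_1=24 n_2=28 n_3=14  [Z2]
∂1: piv[fj,fm,fs,fv,fw,fx,fy] rk=7  ker:js,jv,jw,jx,jy,ms,mv,mw,my,sv,sw,sx,sy,vw,vy,wy,xy
∂2: piv[fjs,fjx,fjy,fmv,fmw,fmy,fsx,fsy,fvw,fvy,fwy,fxy,jsv,jvy,msv,msw] rk=16  ker:jsx,jsy,jxy,msy,mvw,mvy,mwy,svw,svy,swy,sxy,vwy
∂3: piv[fjsx,fjsy,fjxy,fmvw,fmvy,fmwy,fsxy,fvwy,msvw,msvy,mswy] rk=11  ker:jsxy,mvwy,svwy
b_3=(14−11)−0=3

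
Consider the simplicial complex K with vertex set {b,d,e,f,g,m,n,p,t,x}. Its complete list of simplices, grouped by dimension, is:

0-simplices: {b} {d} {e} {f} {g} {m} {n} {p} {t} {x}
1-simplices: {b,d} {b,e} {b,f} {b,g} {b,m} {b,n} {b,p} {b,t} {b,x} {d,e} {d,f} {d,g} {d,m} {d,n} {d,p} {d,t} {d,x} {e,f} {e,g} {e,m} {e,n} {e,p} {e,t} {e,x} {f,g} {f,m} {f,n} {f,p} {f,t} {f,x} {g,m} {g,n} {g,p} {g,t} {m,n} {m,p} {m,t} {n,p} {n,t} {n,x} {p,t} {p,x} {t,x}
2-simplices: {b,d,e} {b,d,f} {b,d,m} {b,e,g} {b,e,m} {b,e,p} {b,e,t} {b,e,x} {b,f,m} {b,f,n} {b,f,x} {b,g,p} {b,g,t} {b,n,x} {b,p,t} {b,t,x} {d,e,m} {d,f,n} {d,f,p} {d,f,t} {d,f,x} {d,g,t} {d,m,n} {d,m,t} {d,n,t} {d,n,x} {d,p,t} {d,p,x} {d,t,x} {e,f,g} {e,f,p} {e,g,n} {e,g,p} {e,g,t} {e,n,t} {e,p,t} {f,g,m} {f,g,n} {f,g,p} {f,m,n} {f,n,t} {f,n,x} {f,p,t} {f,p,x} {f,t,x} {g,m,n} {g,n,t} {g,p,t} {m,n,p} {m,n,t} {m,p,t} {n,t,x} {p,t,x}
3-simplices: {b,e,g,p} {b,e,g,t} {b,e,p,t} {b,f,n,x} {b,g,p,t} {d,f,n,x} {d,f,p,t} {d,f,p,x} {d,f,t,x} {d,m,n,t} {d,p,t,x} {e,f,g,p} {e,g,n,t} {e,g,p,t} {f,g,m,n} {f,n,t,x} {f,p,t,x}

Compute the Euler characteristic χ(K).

χ(K)=3

n_0=10 n_1=43 n_2=53 n_3=17
χ=+10−43+53−17=3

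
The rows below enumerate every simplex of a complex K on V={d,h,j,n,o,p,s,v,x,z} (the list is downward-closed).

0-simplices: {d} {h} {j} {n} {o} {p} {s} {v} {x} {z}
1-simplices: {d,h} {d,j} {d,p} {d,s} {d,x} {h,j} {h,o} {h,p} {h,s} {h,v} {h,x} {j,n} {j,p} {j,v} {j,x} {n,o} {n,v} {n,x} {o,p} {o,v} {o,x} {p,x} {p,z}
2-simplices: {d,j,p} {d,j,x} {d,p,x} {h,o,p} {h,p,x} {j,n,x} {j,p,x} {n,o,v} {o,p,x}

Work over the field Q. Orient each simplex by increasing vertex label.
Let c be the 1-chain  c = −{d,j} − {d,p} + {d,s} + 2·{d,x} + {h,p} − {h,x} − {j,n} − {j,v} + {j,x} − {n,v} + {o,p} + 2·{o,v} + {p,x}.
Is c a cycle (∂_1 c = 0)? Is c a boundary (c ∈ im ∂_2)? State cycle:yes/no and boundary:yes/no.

n_0=10 n_1=23 n_2=9  [Q]
∂1: piv[dh,dj,dp,ds,dx,ho,hv,jn,pz] rk=9  ker:hj,hp,hs,hx,jp,jv,jx,no,nv,nx,op,ov,ox,px
∂2: piv[djp,djx,dpx,hop,hpx,jnx,nov,opx] rk=8  ker:jpx
∂1c = −{d} − 3·{o} + {s} + 3·{x}

cycle:no boundary:no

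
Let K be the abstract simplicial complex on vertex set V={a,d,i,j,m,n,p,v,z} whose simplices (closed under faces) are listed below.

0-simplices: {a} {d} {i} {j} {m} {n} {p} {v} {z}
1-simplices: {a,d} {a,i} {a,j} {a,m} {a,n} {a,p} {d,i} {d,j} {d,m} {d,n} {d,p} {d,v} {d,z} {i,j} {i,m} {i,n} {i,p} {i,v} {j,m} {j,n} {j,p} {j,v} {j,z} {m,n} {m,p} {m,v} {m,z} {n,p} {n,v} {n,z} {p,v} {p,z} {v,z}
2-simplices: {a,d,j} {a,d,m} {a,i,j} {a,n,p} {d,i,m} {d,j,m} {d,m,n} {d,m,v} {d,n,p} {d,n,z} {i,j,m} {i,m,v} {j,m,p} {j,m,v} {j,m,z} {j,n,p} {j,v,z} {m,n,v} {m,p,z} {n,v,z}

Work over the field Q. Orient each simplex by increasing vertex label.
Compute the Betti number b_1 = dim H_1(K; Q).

n_0=9 n_1=33 n_2=20  [Q]
∂1: piv[ad,ai,aj,am,an,ap,dv,dz] rk=8  ker:di,dj,dm,dn,dp,ij,im,in,ip,iv,jm,jn,jp,jv,jz,mn,mp,mv,mz,np,nv,nz,pv,pz,vz
∂2: piv[adj,adm,aij,anp,dim,djm,dmn,dmv,dnp,dnz,ijm,imv,jmp,jmv,jmz,jnp,jvz,mnv,mpz,nvz] rk=20
b_1=(33−8)−20=5

b_1=5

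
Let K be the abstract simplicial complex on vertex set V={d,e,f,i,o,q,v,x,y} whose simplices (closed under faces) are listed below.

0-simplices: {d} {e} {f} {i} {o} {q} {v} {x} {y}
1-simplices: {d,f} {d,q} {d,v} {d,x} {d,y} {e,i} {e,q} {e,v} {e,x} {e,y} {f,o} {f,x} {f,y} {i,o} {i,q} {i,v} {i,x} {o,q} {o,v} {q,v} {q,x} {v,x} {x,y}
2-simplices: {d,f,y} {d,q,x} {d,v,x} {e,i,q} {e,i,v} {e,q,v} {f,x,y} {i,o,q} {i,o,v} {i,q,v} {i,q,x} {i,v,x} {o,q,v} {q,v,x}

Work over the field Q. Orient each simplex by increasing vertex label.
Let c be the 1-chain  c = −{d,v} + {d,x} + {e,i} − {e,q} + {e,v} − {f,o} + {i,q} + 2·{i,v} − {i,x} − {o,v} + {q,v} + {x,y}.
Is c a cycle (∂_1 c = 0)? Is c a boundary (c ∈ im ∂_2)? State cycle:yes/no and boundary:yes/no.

cycle:no boundary:no

n_0=9 n_1=23 n_2=14  [Q]
∂1: piv[df,dq,dv,dx,dy,ei,eq,fo] rk=8  ker:ev,ex,ey,fx,fy,io,iq,iv,ix,oq,ov,qv,qx,vx,xy
∂2: piv[dfy,dqx,dvx,eiq,eiv,eqv,fxy,ioq,iov,iqx,ivx] rk=11  ker:iqv,oqv,qvx
∂1c = −{e} + {f} − {i} − {q} + 2·{v} − {x} + {y}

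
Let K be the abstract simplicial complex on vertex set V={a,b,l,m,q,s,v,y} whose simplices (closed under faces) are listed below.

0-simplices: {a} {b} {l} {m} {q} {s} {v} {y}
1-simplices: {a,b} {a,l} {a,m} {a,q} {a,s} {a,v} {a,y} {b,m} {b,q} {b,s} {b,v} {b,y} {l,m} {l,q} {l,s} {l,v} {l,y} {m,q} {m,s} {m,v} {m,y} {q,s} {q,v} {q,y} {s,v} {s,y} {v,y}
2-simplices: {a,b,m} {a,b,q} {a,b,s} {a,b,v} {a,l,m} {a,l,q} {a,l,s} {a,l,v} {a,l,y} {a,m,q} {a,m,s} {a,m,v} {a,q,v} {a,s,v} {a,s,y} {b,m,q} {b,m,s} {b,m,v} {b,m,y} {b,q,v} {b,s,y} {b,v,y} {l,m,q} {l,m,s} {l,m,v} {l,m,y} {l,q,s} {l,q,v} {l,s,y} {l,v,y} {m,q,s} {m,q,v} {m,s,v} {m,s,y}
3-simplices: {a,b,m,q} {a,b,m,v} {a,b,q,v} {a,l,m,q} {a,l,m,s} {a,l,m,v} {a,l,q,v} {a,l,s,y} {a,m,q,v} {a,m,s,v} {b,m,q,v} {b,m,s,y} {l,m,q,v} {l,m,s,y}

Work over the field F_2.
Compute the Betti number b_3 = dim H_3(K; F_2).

n_0=8 n_1=27 n_2=34 n_3=14  [Z2]
∂1: piv[ab,al,am,aq,as,av,ay] rk=7  ker:bm,bq,bs,bv,by,lm,lq,ls,lv,ly,mq,ms,mv,my,qs,qv,qy,sv,sy,vy
∂2: piv[abm,abq,abs,abv,alm,alq,als,alv,aly,amq,ams,amv,aqv,asv,asy,bmy,bsy,bvy,lqs] rk=19  ker:bmq,bms,bmv,bqv,lmq,lms,lmv,lmy,lqv,lsy,lvy,mqs,mqv,msv,msy
∂3: piv[abmq,abmv,abqv,almq,alms,almv,alqv,alsy,amqv,amsv,bmsy,lmsy] rk=12  ker:bmqv,lmqv
b_3=(14−12)−0=2

b_3=2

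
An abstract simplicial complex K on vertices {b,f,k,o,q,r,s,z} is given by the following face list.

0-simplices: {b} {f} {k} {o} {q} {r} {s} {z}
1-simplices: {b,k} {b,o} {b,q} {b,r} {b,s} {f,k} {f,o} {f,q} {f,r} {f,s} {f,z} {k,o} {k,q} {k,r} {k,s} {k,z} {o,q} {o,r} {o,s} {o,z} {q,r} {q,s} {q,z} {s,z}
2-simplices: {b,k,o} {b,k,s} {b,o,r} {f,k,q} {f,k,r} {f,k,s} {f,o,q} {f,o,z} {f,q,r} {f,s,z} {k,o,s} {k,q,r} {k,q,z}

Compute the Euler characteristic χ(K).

χ(K)=-3

n_0=8 n_1=24 n_2=13
χ=+8−24+13=-3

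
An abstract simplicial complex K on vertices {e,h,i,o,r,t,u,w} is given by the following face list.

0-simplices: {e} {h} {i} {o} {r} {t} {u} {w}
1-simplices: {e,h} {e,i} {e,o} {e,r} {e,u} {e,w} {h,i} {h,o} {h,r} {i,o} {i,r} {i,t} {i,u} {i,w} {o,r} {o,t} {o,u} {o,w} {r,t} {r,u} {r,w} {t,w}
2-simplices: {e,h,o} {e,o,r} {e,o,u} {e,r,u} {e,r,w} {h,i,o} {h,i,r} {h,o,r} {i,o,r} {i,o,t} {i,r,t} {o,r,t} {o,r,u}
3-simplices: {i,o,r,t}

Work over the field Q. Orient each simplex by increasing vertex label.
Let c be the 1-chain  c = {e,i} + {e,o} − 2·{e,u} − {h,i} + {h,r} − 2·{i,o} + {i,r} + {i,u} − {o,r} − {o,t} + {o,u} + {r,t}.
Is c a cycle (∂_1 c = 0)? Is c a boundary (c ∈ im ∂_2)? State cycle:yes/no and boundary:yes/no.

cycle:yes boundary:no

n_0=8 n_1=22 n_2=13 n_3=1  [Q]
∂1: piv[eh,ei,eo,er,eu,ew,it] rk=7  ker:hi,ho,hr,io,ir,iu,iw,or,ot,ou,ow,rt,ru,rw,tw
∂2: piv[eho,eor,eou,eru,erw,hio,hir,hor,iot,irt] rk=10  ker:ior,ort,oru
∂3: piv[iort] rk=1
∂1c = 0
c vs im∂2: residual ≠ 0 ⇒ not boundary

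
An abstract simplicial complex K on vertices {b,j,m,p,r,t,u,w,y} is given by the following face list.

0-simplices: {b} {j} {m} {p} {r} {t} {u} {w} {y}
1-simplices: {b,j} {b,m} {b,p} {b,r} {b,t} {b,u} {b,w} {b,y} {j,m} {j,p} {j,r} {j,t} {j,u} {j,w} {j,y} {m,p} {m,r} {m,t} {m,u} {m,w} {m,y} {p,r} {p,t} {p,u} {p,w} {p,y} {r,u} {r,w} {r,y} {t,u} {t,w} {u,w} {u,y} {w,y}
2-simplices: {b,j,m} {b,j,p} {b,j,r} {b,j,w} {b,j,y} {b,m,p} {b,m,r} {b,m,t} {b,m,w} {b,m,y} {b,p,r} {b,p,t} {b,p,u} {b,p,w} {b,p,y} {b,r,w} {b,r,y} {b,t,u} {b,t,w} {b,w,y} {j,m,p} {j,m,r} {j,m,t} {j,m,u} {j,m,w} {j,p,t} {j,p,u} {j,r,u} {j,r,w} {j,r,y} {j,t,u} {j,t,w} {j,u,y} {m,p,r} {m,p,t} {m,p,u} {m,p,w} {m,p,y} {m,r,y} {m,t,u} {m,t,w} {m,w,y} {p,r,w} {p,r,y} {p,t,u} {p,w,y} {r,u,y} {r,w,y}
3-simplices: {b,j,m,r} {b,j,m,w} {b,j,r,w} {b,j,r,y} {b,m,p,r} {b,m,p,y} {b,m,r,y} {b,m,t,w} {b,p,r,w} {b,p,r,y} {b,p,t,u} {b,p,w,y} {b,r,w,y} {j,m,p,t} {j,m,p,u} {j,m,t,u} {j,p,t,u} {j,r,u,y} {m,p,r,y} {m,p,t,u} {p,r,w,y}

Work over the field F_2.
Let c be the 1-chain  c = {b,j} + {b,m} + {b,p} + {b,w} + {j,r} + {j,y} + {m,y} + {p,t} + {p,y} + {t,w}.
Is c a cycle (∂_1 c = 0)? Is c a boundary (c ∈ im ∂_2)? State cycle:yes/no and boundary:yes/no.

n_0=9 n_1=34 n_2=48 n_3=21  [Z2]
∂1: piv[bj,bm,bp,br,bt,bu,bw,by] rk=8  ker:jm,jp,jr,jt,ju,jw,jy,mp,mr,mt,mu,mw,my,pr,pt,pu,pw,py,ru,rw,ry,tu,tw,uw,uy,wy
∂2: piv[bjm,bjp,bjr,bjw,bjy,bmp,bmr,bmt,bmw,bmy,bpr,bpt,bpu,bpw,bpy,brw,bry,btu,btw,bwy,jmt,jmu,jpu,jru,juy] rk=25  ker:jmp,jmr,jmw,jpt,jrw,jry,jtu,jtw,mpr,mpt,mpu,mpw,mpy,mry,mtu,mtw,mwy,prw,pry,ptu,pwy,ruy,rwy
∂3: piv[bjmr,bjmw,bjrw,bjry,bmpr,bmpy,bmry,bmtw,bprw,bpry,bptu,bpwy,brwy,jmpt,jmpu,jmtu,jptu,jruy] rk=18  ker:mpry,mptu,prwy
∂1c = {j} + {p} + {r} + {y}

cycle:no boundary:no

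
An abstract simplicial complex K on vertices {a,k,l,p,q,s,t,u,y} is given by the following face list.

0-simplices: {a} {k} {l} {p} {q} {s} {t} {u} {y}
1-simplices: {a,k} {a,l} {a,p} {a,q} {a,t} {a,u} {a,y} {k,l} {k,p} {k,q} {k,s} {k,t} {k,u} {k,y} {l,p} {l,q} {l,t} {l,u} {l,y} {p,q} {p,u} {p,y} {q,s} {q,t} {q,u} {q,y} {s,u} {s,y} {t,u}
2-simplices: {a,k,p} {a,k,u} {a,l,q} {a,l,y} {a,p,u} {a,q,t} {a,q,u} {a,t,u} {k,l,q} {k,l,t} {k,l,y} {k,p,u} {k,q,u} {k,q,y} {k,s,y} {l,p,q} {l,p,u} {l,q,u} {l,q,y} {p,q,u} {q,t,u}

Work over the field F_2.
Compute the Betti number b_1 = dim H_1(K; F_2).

n_0=9 n_1=29 n_2=21  [Z2]
∂1: piv[ak,al,ap,aq,at,au,ay,ks] rk=8  ker:kl,kp,kq,kt,ku,ky,lp,lq,lt,lu,ly,pq,pu,py,qs,qt,qu,qy,su,sy,tu
∂2: piv[akp,aku,alq,aly,apu,aqt,aqu,atu,klq,klt,kly,kqu,kqy,ksy,lpq,lpu,lqu] rk=17  ker:kpu,lqy,pqu,qtu
b_1=(29−8)−17=4

b_1=4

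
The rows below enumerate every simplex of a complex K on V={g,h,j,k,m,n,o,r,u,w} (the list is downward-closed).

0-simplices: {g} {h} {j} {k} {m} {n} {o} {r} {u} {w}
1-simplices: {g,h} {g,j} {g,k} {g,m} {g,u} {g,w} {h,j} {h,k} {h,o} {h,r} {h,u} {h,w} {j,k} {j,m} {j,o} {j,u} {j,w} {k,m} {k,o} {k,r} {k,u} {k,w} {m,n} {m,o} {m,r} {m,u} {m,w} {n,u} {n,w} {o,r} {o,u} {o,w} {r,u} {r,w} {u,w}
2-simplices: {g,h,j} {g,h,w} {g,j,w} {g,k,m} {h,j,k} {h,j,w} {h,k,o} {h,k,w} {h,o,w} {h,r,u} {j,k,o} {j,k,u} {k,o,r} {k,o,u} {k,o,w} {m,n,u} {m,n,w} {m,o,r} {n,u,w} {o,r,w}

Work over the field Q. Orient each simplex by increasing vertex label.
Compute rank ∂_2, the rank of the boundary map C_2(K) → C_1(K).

rank∂_2=18

n_0=10 n_1=35 n_2=20  [Q]
∂1: piv[gh,gj,gk,gm,gu,gw,ho,hr,mn] rk=9  ker:hj,hk,hu,hw,jk,jm,jo,ju,jw,km,ko,kr,ku,kw,mo,mr,mu,mw,nu,nw,or,ou,ow,ru,rw,uw
∂2: piv[ghj,ghw,gjw,gkm,hjk,hko,hkw,how,hru,jko,jku,kor,kou,mnu,mnw,mor,nuw,orw] rk=18  ker:hjw,kow
rk∂_2=18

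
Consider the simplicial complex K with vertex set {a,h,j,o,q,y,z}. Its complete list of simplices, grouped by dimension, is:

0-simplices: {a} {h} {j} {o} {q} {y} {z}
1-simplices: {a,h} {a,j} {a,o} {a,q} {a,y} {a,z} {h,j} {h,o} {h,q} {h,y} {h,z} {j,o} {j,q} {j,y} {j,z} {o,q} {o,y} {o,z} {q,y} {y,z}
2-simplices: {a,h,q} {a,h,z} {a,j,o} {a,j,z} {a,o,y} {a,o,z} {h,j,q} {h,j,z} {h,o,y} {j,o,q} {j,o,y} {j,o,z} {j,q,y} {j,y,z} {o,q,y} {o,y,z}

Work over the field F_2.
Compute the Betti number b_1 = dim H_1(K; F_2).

n_0=7 n_1=20 n_2=16  [Z2]
∂1: piv[ah,aj,ao,aq,ay,az] rk=6  ker:hj,ho,hq,hy,hz,jo,jq,jy,jz,oq,oy,oz,qy,yz
∂2: piv[ahq,ahz,ajo,ajz,aoy,aoz,hjq,hjz,hoy,joq,joy,jqy,jyz] rk=13  ker:joz,oqy,oyz
b_1=(20−6)−13=1

b_1=1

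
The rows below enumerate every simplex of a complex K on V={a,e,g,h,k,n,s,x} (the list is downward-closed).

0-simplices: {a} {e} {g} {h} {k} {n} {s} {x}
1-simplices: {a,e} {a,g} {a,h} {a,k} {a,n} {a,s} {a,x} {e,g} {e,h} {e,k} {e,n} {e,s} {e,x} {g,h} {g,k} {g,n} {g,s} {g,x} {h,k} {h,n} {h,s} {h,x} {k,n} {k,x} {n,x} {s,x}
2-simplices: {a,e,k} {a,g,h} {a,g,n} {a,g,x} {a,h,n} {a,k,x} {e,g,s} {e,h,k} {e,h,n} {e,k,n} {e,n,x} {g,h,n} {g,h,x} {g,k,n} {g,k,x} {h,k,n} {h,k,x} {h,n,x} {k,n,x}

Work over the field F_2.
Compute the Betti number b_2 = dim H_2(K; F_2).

b_2=4

n_0=8 n_1=26 n_2=19  [Z2]
∂1: piv[ae,ag,ah,ak,an,as,ax] rk=7  ker:eg,eh,ek,en,es,ex,gh,gk,gn,gs,gx,hk,hn,hs,hx,kn,kx,nx,sx
∂2: piv[aek,agh,agn,agx,ahn,akx,egs,ehk,ehn,ekn,enx,ghx,gkn,gkx,hnx] rk=15  ker:ghn,hkn,hkx,knx
b_2=(19−15)−0=4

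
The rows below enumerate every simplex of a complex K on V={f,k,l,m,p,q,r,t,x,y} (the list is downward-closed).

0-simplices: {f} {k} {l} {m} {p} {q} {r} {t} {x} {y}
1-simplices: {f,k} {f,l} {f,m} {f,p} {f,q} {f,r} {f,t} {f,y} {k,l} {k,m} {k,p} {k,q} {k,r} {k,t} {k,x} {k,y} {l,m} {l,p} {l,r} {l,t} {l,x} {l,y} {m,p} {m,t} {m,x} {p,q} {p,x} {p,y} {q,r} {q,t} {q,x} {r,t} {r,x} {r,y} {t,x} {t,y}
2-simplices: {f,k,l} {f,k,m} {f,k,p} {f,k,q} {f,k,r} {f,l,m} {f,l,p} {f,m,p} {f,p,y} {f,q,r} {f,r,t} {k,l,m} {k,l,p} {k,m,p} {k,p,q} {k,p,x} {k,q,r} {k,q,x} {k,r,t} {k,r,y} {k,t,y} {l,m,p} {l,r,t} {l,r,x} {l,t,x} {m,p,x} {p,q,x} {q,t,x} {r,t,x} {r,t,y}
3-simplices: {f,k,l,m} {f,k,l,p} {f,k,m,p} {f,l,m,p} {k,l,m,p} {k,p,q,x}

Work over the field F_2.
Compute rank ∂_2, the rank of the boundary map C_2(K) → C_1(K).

rank∂_2=22

n_0=10 n_1=36 n_2=30 n_3=6  [Z2]
∂1: piv[fk,fl,fm,fp,fq,fr,ft,fy,kx] rk=9  ker:kl,km,kp,kq,kr,kt,ky,lm,lp,lr,lt,lx,ly,mp,mt,mx,pq,px,py,qr,qt,qx,rt,rx,ry,tx,ty
∂2: piv[fkl,fkm,fkp,fkq,fkr,flm,flp,fmp,fpy,fqr,frt,kpq,kpx,kqx,krt,kry,kty,lrt,lrx,ltx,mpx,qtx] rk=22  ker:klm,klp,kmp,kqr,lmp,pqx,rtx,rty
∂3: piv[fklm,fklp,fkmp,flmp,kpqx] rk=5  ker:klmp
rk∂_2=22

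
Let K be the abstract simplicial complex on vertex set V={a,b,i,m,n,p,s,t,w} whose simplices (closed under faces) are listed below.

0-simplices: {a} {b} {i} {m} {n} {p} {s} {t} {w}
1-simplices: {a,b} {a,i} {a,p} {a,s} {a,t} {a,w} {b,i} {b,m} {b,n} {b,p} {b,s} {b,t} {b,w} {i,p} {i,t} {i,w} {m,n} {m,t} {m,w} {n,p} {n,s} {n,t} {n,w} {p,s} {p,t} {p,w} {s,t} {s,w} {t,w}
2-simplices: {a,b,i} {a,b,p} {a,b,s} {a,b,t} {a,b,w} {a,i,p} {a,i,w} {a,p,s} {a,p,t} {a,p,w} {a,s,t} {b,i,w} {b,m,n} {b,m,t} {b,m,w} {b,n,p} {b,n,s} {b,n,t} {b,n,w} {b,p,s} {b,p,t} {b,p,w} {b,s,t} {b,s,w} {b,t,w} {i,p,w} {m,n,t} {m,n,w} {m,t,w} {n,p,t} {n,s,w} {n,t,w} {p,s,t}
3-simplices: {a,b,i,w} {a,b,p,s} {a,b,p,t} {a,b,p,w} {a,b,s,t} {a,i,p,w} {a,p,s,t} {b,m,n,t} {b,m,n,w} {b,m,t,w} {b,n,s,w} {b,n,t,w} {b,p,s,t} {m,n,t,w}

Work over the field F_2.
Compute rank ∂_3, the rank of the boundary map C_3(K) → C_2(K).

rank∂_3=12

n_0=9 n_1=29 n_2=33 n_3=14  [Z2]
∂1: piv[ab,ai,ap,as,at,aw,bm,bn] rk=8  ker:bi,bp,bs,bt,bw,ip,it,iw,mn,mt,mw,np,ns,nt,nw,ps,pt,pw,st,sw,tw
∂2: piv[abi,abp,abs,abt,abw,aip,aiw,aps,apt,apw,ast,bmn,bmt,bmw,bnp,bns,bnt,bnw,bsw,btw] rk=20  ker:biw,bps,bpt,bpw,bst,ipw,mnt,mnw,mtw,npt,nsw,ntw,pst
∂3: piv[abiw,abps,abpt,abpw,abst,aipw,apst,bmnt,bmnw,bmtw,bnsw,bntw] rk=12  ker:bpst,mntw
rk∂_3=12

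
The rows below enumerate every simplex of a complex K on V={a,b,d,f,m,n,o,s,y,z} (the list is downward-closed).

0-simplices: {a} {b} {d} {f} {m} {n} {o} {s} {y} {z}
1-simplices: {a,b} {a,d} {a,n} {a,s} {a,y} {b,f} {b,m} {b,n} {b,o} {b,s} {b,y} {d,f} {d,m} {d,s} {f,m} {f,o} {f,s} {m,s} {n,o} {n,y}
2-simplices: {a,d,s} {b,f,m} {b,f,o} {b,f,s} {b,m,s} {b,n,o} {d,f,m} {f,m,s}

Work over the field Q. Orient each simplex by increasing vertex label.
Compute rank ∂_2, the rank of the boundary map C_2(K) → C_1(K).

n_0=10 n_1=20 n_2=8  [Q]
∂1: piv[ab,ad,an,as,ay,bf,bm,bo] rk=8  ker:bn,bs,by,df,dm,ds,fm,fo,fs,ms,no,ny
∂2: piv[ads,bfm,bfo,bfs,bms,bno,dfm] rk=7  ker:fms
rk∂_2=7

rank∂_2=7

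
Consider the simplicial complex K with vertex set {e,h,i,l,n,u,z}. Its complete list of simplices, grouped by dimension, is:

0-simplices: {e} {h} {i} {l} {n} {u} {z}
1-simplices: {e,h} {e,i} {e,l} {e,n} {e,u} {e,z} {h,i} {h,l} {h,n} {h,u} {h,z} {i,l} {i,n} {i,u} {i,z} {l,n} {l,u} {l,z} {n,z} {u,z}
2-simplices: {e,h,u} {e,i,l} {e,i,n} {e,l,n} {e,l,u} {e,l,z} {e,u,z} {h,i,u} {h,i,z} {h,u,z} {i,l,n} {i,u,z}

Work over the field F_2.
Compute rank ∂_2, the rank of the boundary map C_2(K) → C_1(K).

rank∂_2=10

n_0=7 n_1=20 n_2=12  [Z2]
∂1: piv[eh,ei,el,en,eu,ez] rk=6  ker:hi,hl,hn,hu,hz,il,in,iu,iz,ln,lu,lz,nz,uz
∂2: piv[ehu,eil,ein,eln,elu,elz,euz,hiu,hiz,huz] rk=10  ker:iln,iuz
rk∂_2=10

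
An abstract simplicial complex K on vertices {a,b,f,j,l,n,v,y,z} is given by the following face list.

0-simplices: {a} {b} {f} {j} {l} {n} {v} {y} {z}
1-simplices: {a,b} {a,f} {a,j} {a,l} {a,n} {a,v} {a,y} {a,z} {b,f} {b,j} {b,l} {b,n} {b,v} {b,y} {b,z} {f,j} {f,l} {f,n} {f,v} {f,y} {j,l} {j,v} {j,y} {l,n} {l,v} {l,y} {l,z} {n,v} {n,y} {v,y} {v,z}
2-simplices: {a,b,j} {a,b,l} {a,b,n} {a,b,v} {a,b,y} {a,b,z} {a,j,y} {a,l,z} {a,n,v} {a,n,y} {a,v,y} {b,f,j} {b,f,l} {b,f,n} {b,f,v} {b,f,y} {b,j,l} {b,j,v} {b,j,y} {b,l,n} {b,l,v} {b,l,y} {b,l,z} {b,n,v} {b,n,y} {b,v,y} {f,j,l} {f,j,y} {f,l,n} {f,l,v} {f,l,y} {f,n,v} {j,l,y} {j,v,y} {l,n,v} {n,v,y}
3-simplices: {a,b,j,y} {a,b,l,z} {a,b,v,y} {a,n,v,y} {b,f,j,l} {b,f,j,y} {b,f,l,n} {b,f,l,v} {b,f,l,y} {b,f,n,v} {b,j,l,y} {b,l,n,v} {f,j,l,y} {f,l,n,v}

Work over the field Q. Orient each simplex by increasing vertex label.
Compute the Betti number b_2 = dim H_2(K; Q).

n_0=9 n_1=31 n_2=36 n_3=14  [Q]
∂1: piv[ab,af,aj,al,an,av,ay,az] rk=8  ker:bf,bj,bl,bn,bv,by,bz,fj,fl,fn,fv,fy,jl,jv,jy,ln,lv,ly,lz,nv,ny,vy,vz
∂2: piv[abj,abl,abn,abv,aby,abz,ajy,alz,anv,any,avy,bfj,bfl,bfn,bfv,bfy,bjl,bjv,bln,blv,bly] rk=21  ker:bjy,blz,bnv,bny,bvy,fjl,fjy,fln,flv,fly,fnv,jly,jvy,lnv,nvy
∂3: piv[abjy,ablz,abvy,anvy,bfjl,bfjy,bfln,bflv,bfly,bfnv,bjly,blnv] rk=12  ker:fjly,flnv
b_2=(36−21)−12=3

b_2=3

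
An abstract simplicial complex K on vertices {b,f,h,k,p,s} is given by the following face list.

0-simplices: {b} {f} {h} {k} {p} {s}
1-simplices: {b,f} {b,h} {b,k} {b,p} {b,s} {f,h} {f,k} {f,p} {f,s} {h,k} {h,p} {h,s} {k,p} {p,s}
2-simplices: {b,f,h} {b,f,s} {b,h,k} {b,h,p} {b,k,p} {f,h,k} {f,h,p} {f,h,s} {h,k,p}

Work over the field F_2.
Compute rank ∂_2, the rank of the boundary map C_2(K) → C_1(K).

n_0=6 n_1=14 n_2=9  [Z2]
∂1: piv[bf,bh,bk,bp,bs] rk=5  ker:fh,fk,fp,fs,hk,hp,hs,kp,ps
∂2: piv[bfh,bfs,bhk,bhp,bkp,fhk,fhp,fhs] rk=8  ker:hkp
rk∂_2=8

rank∂_2=8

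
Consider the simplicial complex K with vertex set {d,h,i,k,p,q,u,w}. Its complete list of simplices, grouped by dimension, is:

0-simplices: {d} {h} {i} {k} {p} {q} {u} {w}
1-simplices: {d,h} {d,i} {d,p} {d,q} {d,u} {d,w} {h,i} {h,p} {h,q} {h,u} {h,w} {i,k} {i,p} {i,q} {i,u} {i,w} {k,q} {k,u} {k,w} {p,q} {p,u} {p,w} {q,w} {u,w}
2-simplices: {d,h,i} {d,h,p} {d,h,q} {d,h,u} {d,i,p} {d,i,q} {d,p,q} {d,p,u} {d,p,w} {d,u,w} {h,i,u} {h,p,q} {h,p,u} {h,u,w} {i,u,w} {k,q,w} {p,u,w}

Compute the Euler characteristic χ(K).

χ(K)=1

n_0=8 n_1=24 n_2=17
χ=+8−24+17=1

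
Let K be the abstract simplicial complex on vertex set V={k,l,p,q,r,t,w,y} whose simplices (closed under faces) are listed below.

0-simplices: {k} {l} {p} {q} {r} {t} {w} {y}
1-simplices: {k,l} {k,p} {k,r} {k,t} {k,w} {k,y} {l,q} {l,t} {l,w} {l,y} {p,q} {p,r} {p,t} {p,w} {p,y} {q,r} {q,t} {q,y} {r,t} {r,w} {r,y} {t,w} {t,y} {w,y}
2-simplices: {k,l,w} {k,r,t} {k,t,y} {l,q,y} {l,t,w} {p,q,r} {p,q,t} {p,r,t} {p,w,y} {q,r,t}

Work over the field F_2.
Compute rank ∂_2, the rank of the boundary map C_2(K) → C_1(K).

n_0=8 n_1=24 n_2=10  [Z2]
∂1: piv[kl,kp,kr,kt,kw,ky,lq] rk=7  ker:lt,lw,ly,pq,pr,pt,pw,py,qr,qt,qy,rt,rw,ry,tw,ty,wy
∂2: piv[klw,krt,kty,lqy,ltw,pqr,pqt,prt,pwy] rk=9  ker:qrt
rk∂_2=9

rank∂_2=9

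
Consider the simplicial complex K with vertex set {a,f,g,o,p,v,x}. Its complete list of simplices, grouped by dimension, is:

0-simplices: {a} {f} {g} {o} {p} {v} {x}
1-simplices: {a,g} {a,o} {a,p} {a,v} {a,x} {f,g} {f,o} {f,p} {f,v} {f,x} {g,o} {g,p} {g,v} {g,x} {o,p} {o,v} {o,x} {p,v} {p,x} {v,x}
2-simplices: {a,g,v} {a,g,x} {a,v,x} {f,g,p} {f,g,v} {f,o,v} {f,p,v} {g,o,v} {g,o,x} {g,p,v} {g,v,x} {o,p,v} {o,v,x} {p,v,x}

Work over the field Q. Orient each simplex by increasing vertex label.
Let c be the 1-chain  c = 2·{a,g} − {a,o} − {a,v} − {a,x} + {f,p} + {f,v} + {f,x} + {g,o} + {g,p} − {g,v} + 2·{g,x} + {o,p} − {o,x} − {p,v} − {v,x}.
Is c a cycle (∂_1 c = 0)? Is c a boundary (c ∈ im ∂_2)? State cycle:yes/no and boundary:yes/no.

cycle:no boundary:no

n_0=7 n_1=20 n_2=14  [Q]
∂1: piv[ag,ao,ap,av,ax,fg] rk=6  ker:fo,fp,fv,fx,go,gp,gv,gx,op,ov,ox,pv,px,vx
∂2: piv[agv,agx,avx,fgp,fgv,fov,fpv,gov,gox,opv,pvx] rk=11  ker:gpv,gvx,ovx
∂1c = {a} − 3·{f} − {g} + 4·{p} − {v}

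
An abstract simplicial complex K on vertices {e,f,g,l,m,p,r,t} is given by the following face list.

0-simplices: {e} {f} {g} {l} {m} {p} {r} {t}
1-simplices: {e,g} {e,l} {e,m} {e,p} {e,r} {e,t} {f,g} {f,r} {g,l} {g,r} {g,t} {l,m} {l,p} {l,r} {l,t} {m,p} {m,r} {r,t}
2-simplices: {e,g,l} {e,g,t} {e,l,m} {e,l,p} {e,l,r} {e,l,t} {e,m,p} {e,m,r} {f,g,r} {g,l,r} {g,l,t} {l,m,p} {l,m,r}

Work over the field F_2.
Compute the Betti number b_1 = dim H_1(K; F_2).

b_1=1

n_0=8 n_1=18 n_2=13  [Z2]
∂1: piv[eg,el,em,ep,er,et,fg] rk=7  ker:fr,gl,gr,gt,lm,lp,lr,lt,mp,mr,rt
∂2: piv[egl,egt,elm,elp,elr,elt,emp,emr,fgr,glr] rk=10  ker:glt,lmp,lmr
b_1=(18−7)−10=1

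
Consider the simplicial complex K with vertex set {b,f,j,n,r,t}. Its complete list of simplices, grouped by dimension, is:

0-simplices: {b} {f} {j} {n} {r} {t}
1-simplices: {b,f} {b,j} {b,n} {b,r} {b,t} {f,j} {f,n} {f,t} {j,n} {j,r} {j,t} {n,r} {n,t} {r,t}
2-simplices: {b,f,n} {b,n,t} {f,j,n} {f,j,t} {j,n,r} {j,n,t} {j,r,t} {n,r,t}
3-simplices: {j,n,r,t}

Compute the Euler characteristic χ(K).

n_0=6 n_1=14 n_2=8 n_3=1
χ=+6−14+8−1=-1

χ(K)=-1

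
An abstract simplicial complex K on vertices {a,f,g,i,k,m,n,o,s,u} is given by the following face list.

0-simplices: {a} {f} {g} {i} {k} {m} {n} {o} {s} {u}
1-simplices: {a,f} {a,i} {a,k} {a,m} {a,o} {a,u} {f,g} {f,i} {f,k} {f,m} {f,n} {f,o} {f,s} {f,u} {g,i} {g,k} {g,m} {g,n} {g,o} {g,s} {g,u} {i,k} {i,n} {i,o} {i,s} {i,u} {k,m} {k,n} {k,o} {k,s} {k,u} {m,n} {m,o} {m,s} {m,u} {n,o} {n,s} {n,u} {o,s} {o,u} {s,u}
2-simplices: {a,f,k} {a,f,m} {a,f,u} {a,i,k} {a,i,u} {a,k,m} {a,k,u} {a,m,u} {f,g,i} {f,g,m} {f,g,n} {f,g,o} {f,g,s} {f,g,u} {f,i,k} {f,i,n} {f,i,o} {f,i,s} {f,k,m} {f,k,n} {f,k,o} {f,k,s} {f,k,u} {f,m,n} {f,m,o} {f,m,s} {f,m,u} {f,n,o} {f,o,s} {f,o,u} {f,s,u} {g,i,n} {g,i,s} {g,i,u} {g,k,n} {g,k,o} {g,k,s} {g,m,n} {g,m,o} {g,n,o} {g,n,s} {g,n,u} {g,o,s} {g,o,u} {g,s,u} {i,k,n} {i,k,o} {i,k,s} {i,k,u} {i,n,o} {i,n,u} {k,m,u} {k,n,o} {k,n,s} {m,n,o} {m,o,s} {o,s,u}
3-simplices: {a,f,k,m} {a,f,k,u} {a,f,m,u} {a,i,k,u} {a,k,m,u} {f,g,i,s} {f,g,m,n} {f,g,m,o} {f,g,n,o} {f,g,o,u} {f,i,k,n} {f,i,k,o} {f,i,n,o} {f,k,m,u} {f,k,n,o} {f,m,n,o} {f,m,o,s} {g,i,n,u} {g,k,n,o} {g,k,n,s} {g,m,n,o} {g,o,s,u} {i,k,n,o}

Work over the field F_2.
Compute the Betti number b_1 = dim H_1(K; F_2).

n_0=10 n_1=41 n_2=57 n_3=23  [Z2]
∂1: piv[af,ai,ak,am,ao,au,fg,fn,fs] rk=9  ker:fi,fk,fm,fo,fu,gi,gk,gm,gn,go,gs,gu,ik,in,io,is,iu,km,kn,ko,ks,ku,mn,mo,ms,mu,no,ns,nu,os,ou,su
∂2: piv[afk,afm,afu,aik,aiu,akm,aku,amu,fgi,fgm,fgn,fgo,fgs,fgu,fik,fin,fio,fis,fkn,fko,fks,fmn,fmo,fms,fno,fos,fou,fsu,gkn,gns,gnu] rk=31  ker:fkm,fku,fmu,gin,gis,giu,gko,gks,gmn,gmo,gno,gos,gou,gsu,ikn,iko,iks,iku,ino,inu,kmu,kno,kns,mno,mos,osu
∂3: piv[afkm,afku,afmu,aiku,akmu,fgis,fgmn,fgmo,fgno,fgou,fikn,fiko,fino,fkno,fmno,fmos,ginu,gkno,gkns,gosu] rk=20  ker:fkmu,gmno,ikno
b_1=(41−9)−31=1

b_1=1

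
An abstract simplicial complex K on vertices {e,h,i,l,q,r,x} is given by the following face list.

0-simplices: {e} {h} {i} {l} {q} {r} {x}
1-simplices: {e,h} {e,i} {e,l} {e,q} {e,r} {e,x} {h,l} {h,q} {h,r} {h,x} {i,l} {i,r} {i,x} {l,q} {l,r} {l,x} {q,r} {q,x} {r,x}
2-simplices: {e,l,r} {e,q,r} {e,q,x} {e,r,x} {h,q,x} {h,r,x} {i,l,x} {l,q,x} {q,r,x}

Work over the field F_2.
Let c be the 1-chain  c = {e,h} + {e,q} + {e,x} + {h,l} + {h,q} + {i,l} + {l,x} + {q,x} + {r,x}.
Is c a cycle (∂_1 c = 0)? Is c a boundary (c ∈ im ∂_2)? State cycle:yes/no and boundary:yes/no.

n_0=7 n_1=19 n_2=9  [Z2]
∂1: piv[eh,ei,el,eq,er,ex] rk=6  ker:hl,hq,hr,hx,il,ir,ix,lq,lr,lx,qr,qx,rx
∂2: piv[elr,eqr,eqx,erx,hqx,hrx,ilx,lqx] rk=8  ker:qrx
∂1c = {e} + {h} + {i} + {l} + {q} + {r}

cycle:no boundary:no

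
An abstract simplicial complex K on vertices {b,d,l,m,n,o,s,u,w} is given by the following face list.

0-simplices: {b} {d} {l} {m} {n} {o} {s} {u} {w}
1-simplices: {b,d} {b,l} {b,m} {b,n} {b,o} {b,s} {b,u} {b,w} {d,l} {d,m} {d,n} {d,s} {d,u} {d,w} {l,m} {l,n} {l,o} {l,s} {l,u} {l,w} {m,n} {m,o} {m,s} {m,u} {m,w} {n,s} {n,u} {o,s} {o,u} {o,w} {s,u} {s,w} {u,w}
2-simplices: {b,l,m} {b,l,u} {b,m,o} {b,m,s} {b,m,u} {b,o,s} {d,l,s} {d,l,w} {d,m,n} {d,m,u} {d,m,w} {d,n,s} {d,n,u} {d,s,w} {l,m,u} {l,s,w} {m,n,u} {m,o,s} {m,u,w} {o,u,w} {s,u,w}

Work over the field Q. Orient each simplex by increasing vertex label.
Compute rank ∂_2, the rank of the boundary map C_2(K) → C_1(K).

rank∂_2=17

n_0=9 n_1=33 n_2=21  [Q]
∂1: piv[bd,bl,bm,bn,bo,bs,bu,bw] rk=8  ker:dl,dm,dn,ds,du,dw,lm,ln,lo,ls,lu,lw,mn,mo,ms,mu,mw,ns,nu,os,ou,ow,su,sw,uw
∂2: piv[blm,blu,bmo,bms,bmu,bos,dls,dlw,dmn,dmu,dmw,dns,dnu,dsw,muw,ouw,suw] rk=17  ker:lmu,lsw,mnu,mos
rk∂_2=17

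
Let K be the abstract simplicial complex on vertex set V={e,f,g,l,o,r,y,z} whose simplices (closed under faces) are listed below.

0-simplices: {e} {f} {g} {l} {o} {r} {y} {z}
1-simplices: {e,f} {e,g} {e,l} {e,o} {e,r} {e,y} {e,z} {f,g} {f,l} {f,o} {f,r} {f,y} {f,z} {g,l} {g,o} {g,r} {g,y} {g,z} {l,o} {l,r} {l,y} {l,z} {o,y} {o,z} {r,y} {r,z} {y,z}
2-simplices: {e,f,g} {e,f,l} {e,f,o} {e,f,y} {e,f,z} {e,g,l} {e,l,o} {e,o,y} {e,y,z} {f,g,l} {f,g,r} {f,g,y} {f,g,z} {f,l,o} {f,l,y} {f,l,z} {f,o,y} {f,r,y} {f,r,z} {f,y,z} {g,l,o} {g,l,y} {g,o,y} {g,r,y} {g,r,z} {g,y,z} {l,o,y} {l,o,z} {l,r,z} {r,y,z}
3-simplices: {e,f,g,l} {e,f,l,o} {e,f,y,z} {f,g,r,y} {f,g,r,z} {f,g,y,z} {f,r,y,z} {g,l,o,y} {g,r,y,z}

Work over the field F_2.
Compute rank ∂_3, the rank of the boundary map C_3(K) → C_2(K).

n_0=8 n_1=27 n_2=30 n_3=9  [Z2]
∂1: piv[ef,eg,el,eo,er,ey,ez] rk=7  ker:fg,fl,fo,fr,fy,fz,gl,go,gr,gy,gz,lo,lr,ly,lz,oy,oz,ry,rz,yz
∂2: piv[efg,efl,efo,efy,efz,egl,elo,eoy,eyz,fgr,fgy,fgz,fly,flz,fry,frz,glo,loz,lrz] rk=19  ker:fgl,flo,foy,fyz,gly,goy,gry,grz,gyz,loy,ryz
∂3: piv[efgl,eflo,efyz,fgry,fgrz,fgyz,fryz,gloy] rk=8  ker:gryz
rk∂_3=8

rank∂_3=8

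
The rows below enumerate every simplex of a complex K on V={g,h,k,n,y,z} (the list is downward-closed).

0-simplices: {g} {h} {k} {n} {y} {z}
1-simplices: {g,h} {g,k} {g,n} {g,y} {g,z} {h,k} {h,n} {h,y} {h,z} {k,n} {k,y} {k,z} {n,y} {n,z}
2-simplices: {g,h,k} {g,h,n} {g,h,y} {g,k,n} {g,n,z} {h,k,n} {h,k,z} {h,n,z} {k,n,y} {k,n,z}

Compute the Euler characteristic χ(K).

χ(K)=2

n_0=6 n_1=14 n_2=10
χ=+6−14+10=2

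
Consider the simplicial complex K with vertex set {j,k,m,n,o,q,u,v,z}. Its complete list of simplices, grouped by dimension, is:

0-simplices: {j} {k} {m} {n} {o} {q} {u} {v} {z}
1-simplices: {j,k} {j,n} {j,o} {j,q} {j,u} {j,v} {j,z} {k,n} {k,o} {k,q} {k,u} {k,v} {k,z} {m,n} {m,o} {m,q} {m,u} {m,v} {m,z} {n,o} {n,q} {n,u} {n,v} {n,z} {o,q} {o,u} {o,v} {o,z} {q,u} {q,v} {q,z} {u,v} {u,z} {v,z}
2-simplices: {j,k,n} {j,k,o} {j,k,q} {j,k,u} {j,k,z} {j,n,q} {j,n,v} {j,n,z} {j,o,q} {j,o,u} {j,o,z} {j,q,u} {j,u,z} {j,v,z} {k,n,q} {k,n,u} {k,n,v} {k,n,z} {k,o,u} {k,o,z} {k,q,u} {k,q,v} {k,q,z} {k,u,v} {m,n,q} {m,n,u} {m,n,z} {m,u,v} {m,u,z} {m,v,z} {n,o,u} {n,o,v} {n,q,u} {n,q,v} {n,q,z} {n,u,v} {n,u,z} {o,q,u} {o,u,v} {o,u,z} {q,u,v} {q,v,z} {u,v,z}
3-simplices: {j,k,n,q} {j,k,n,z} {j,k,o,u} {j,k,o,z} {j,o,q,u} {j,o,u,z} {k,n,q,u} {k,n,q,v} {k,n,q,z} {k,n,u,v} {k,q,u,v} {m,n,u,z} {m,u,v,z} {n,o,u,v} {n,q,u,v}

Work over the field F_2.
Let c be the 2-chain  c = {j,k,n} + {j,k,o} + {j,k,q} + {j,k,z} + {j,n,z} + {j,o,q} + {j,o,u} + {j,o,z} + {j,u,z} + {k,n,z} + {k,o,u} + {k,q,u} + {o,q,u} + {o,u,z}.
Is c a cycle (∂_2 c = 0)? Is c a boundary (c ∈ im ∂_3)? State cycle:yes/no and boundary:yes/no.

cycle:yes boundary:no

n_0=9 n_1=34 n_2=43 n_3=15  [Z2]
∂1: piv[jk,jn,jo,jq,ju,jv,jz,mn] rk=8  ker:kn,ko,kq,ku,kv,kz,mo,mq,mu,mv,mz,no,nq,nu,nv,nz,oq,ou,ov,oz,qu,qv,qz,uv,uz,vz
∂2: piv[jkn,jko,jkq,jku,jkz,jnq,jnv,jnz,joq,jou,joz,jqu,juz,jvz,knu,knv,kqv,kqz,kuv,mnq,mnu,mnz,muv,nou,nov] rk=25  ker:knq,knz,kou,koz,kqu,muz,mvz,nqu,nqv,nqz,nuv,nuz,oqu,ouv,ouz,quv,qvz,uvz
∂3: piv[jknq,jknz,jkou,jkoz,joqu,jouz,knqu,knqv,knqz,knuv,kquv,mnuz,muvz,nouv] rk=14  ker:nquv
∂2c = 0
c vs im∂3: residual ≠ 0 ⇒ not boundary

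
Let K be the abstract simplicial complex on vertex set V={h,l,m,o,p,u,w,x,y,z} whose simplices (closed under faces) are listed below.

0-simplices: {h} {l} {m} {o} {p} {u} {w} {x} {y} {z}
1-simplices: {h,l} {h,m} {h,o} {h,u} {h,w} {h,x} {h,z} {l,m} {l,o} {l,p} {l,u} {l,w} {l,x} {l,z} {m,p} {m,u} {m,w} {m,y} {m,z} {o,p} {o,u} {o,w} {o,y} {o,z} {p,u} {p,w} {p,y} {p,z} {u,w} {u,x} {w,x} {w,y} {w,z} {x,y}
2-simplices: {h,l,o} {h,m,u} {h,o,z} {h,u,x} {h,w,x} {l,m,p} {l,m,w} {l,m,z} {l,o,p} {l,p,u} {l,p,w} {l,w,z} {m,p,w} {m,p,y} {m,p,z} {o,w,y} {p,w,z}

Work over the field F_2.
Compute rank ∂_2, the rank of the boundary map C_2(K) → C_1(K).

n_0=10 n_1=34 n_2=17  [Z2]
∂1: piv[hl,hm,ho,hu,hw,hx,hz,lp,my] rk=9  ker:lm,lo,lu,lw,lx,lz,mp,mu,mw,mz,op,ou,ow,oy,oz,pu,pw,py,pz,uw,ux,wx,wy,wz,xy
∂2: piv[hlo,hmu,hoz,hux,hwx,lmp,lmw,lmz,lop,lpu,lpw,lwz,mpy,mpz,owy] rk=15  ker:mpw,pwz
rk∂_2=15

rank∂_2=15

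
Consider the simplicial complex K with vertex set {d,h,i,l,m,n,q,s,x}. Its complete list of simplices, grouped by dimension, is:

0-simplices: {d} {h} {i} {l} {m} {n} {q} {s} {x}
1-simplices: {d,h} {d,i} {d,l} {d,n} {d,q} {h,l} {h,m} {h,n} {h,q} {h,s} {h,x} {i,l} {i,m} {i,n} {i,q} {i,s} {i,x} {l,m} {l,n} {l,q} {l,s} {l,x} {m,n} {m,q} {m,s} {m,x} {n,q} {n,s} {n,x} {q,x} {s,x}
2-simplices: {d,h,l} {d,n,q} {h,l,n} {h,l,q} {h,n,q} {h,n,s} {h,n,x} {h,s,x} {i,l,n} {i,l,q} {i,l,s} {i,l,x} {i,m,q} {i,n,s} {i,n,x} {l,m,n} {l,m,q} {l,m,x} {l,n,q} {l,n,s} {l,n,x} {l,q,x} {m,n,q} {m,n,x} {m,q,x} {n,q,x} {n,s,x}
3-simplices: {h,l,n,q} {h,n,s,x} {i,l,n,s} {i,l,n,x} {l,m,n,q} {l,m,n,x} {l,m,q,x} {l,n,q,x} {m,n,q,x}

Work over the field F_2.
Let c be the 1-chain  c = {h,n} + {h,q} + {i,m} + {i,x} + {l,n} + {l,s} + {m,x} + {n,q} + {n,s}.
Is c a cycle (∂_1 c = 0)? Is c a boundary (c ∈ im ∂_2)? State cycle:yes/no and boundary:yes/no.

cycle:yes boundary:yes

n_0=9 n_1=31 n_2=27 n_3=9  [Z2]
∂1: piv[dh,di,dl,dn,dq,hm,hs,hx] rk=8  ker:hl,hn,hq,il,im,in,iq,is,ix,lm,ln,lq,ls,lx,mn,mq,ms,mx,nq,ns,nx,qx,sx
∂2: piv[dhl,dnq,hln,hlq,hnq,hns,hnx,hsx,iln,ilq,ils,ilx,imq,ins,inx,lmn,lmq,lmx,lqx] rk=19  ker:lnq,lns,lnx,mnq,mnx,mqx,nqx,nsx
∂3: piv[hlnq,hnsx,ilns,ilnx,lmnq,lmnx,lmqx,lnqx] rk=8  ker:mnqx
∂1c = 0
c vs im∂2: reduces to 0 ⇒ boundary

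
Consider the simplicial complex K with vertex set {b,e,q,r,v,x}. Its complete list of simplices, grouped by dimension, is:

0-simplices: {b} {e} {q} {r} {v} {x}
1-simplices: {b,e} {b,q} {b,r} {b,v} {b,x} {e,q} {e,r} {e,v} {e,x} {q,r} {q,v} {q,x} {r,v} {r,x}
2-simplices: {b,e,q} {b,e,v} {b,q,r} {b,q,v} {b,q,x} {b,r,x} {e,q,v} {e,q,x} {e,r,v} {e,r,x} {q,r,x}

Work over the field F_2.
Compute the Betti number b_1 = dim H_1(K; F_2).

b_1=0

n_0=6 n_1=14 n_2=11  [Z2]
∂1: piv[be,bq,br,bv,bx] rk=5  ker:eq,er,ev,ex,qr,qv,qx,rv,rx
∂2: piv[beq,bev,bqr,bqv,bqx,brx,eqx,erv,erx] rk=9  ker:eqv,qrx
b_1=(14−5)−9=0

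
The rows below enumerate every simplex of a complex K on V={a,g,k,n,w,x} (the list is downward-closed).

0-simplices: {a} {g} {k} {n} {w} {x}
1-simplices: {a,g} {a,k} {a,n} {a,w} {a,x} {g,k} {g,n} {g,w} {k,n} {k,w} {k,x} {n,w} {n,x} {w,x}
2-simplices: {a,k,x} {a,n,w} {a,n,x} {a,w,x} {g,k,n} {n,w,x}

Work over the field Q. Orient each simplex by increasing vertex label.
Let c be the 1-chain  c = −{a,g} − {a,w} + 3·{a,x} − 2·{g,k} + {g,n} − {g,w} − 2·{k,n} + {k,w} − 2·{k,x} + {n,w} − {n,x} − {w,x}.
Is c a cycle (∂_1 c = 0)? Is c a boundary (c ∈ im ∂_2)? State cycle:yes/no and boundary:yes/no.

n_0=6 n_1=14 n_2=6  [Q]
∂1: piv[ag,ak,an,aw,ax] rk=5  ker:gk,gn,gw,kn,kw,kx,nw,nx,wx
∂2: piv[akx,anw,anx,awx,gkn] rk=5  ker:nwx
∂1c = −{a} + {g} + {k} − {n} + {w} − {x}

cycle:no boundary:no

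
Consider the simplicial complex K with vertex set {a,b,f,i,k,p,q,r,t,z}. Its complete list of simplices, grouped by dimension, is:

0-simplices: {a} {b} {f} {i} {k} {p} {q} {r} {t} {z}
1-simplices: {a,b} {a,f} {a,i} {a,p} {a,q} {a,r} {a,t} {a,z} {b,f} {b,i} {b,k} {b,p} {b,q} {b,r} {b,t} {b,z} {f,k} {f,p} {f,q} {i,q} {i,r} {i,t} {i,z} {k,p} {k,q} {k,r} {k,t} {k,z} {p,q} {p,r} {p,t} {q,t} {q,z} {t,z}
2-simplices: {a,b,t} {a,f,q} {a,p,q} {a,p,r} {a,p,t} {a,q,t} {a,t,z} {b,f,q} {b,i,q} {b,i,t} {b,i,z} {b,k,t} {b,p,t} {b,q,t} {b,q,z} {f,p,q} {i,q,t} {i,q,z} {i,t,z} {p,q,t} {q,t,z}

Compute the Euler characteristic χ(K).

χ(K)=-3

n_0=10 n_1=34 n_2=21
χ=+10−34+21=-3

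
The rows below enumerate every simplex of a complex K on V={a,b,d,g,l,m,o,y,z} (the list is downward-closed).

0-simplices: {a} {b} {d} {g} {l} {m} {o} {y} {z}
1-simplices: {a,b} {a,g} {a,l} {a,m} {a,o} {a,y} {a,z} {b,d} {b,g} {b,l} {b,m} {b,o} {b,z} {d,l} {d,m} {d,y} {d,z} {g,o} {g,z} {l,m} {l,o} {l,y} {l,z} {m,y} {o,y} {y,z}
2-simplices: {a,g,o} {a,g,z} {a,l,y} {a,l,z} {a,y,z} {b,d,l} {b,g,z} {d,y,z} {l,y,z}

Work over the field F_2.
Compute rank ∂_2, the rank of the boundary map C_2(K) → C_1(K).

n_0=9 n_1=26 n_2=9  [Z2]
∂1: piv[ab,ag,al,am,ao,ay,az,bd] rk=8  ker:bg,bl,bm,bo,bz,dl,dm,dy,dz,go,gz,lm,lo,ly,lz,my,oy,yz
∂2: piv[ago,agz,aly,alz,ayz,bdl,bgz,dyz] rk=8  ker:lyz
rk∂_2=8

rank∂_2=8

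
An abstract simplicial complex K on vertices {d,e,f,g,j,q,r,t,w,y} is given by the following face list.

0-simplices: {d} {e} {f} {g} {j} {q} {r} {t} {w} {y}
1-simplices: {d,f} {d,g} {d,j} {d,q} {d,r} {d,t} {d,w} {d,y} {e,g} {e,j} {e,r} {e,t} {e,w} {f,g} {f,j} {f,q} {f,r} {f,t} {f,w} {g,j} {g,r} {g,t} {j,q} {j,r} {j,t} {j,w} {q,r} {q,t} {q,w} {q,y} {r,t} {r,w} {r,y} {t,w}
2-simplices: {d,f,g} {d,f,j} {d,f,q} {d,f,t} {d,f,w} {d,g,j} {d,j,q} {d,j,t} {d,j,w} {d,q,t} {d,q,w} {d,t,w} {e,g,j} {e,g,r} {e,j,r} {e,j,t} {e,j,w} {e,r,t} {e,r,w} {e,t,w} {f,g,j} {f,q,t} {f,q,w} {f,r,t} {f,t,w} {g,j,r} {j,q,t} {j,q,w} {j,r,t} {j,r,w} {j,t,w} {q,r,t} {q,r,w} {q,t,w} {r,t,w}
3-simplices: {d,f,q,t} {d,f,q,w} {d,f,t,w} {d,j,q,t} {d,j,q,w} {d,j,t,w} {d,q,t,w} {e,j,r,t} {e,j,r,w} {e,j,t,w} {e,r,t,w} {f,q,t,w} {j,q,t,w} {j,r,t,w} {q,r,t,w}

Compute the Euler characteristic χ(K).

χ(K)=-4

n_0=10 n_1=34 n_2=35 n_3=15
χ=+10−34+35−15=-4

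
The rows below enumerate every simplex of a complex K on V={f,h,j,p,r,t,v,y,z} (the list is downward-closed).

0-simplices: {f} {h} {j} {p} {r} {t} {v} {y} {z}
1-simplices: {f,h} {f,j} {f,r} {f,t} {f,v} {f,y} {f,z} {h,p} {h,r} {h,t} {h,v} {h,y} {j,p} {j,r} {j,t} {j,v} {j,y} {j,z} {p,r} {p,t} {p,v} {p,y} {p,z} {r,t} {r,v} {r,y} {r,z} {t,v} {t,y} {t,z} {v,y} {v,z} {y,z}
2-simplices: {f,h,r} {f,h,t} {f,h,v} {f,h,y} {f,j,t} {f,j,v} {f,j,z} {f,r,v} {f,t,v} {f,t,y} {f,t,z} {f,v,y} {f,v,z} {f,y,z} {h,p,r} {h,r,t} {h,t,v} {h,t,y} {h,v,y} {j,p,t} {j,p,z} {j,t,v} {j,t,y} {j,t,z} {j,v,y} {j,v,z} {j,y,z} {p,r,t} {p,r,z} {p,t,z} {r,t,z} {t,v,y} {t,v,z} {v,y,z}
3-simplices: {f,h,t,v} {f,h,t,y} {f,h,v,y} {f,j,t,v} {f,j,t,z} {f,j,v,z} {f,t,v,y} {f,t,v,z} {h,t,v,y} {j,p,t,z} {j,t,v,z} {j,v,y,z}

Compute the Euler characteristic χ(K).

χ(K)=-2

n_0=9 n_1=33 n_2=34 n_3=12
χ=+9−33+34−12=-2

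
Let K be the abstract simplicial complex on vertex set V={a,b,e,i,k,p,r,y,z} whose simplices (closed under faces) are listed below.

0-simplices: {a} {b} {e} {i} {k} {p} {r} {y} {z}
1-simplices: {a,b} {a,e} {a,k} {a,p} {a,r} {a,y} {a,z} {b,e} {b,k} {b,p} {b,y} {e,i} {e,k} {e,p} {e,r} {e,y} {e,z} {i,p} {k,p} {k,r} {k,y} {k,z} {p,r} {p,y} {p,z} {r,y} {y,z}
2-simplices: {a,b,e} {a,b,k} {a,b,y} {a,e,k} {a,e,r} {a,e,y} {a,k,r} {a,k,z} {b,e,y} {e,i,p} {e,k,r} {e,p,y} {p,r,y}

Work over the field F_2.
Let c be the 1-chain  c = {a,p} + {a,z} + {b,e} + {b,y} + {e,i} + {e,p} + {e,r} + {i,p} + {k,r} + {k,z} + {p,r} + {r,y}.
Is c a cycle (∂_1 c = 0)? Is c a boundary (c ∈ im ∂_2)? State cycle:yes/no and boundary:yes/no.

cycle:yes boundary:no

n_0=9 n_1=27 n_2=13  [Z2]
∂1: piv[ab,ae,ak,ap,ar,ay,az,ei] rk=8  ker:be,bk,bp,by,ek,ep,er,ey,ez,ip,kp,kr,ky,kz,pr,py,pz,ry,yz
∂2: piv[abe,abk,aby,aek,aer,aey,akr,akz,eip,epy,pry] rk=11  ker:bey,ekr
∂1c = 0
c vs im∂2: residual ≠ 0 ⇒ not boundary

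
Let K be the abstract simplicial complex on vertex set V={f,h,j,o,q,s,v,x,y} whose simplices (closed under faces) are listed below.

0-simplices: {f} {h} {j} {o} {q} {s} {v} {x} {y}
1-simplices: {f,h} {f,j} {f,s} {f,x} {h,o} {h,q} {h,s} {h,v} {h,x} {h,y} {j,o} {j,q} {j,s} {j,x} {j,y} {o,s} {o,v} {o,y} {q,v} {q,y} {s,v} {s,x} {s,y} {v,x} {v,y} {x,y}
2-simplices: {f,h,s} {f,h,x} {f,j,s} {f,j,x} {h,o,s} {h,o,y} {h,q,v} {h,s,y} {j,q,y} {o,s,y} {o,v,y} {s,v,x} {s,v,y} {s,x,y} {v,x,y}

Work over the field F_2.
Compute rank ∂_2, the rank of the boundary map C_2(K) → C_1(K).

n_0=9 n_1=26 n_2=15  [Z2]
∂1: piv[fh,fj,fs,fx,ho,hq,hv,hy] rk=8  ker:hs,hx,jo,jq,js,jx,jy,os,ov,oy,qv,qy,sv,sx,sy,vx,vy,xy
∂2: piv[fhs,fhx,fjs,fjx,hos,hoy,hqv,hsy,jqy,ovy,svx,svy,sxy] rk=13  ker:osy,vxy
rk∂_2=13

rank∂_2=13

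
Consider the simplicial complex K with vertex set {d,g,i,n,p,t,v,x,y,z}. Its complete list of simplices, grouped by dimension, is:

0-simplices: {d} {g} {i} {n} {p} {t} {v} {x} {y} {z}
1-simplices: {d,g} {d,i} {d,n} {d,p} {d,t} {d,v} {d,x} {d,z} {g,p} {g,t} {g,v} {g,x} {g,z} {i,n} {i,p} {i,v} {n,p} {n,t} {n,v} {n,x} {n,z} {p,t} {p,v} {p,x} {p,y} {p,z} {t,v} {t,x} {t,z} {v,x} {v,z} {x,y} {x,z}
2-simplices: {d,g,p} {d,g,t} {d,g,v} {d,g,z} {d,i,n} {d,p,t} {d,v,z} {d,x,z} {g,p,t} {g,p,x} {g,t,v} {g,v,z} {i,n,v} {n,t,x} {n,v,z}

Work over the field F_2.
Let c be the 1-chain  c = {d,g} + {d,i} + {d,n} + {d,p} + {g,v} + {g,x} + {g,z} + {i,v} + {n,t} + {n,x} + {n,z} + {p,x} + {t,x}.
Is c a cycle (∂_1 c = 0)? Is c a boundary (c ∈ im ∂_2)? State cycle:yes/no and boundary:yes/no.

cycle:yes boundary:yes

n_0=10 n_1=33 n_2=15  [Z2]
∂1: piv[dg,di,dn,dp,dt,dv,dx,dz,py] rk=9  ker:gp,gt,gv,gx,gz,in,ip,iv,np,nt,nv,nx,nz,pt,pv,px,pz,tv,tx,tz,vx,vz,xy,xz
∂2: piv[dgp,dgt,dgv,dgz,din,dpt,dvz,dxz,gpx,gtv,inv,ntx,nvz] rk=13  ker:gpt,gvz
∂1c = 0
c vs im∂2: reduces to 0 ⇒ boundary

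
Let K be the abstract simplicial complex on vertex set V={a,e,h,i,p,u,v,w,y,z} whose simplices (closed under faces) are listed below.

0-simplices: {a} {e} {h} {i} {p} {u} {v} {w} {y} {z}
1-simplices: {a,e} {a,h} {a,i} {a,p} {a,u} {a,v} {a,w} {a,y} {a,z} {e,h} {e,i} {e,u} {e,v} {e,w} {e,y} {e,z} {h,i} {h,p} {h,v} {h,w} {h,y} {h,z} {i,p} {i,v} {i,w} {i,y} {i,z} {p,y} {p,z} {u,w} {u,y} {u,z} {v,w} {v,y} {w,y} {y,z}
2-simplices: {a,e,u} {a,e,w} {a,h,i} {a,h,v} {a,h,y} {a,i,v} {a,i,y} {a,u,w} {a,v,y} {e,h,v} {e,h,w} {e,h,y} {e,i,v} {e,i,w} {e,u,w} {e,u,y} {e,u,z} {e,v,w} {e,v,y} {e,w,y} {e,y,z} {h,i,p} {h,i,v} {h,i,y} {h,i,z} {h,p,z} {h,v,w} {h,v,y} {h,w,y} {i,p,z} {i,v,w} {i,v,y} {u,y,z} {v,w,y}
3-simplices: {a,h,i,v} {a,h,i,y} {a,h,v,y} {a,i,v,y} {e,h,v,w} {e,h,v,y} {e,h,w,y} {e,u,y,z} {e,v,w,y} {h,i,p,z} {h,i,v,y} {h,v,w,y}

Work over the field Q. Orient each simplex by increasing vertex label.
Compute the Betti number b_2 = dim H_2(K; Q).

b_2=2

n_0=10 n_1=36 n_2=34 n_3=12  [Q]
∂1: piv[ae,ah,ai,ap,au,av,aw,ay,az] rk=9  ker:eh,ei,eu,ev,ew,ey,ez,hi,hp,hv,hw,hy,hz,ip,iv,iw,iy,iz,py,pz,uw,uy,uz,vw,vy,wy,yz
∂2: piv[aeu,aew,ahi,ahv,ahy,aiv,aiy,auw,avy,ehv,ehw,ehy,eiv,eiw,euy,euz,evw,ewy,eyz,hip,hiz,hpz] rk=22  ker:euw,evy,hiv,hiy,hvw,hvy,hwy,ipz,ivw,ivy,uyz,vwy
∂3: piv[ahiv,ahiy,ahvy,aivy,ehvw,ehvy,ehwy,euyz,evwy,hipz] rk=10  ker:hivy,hvwy
b_2=(34−22)−10=2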